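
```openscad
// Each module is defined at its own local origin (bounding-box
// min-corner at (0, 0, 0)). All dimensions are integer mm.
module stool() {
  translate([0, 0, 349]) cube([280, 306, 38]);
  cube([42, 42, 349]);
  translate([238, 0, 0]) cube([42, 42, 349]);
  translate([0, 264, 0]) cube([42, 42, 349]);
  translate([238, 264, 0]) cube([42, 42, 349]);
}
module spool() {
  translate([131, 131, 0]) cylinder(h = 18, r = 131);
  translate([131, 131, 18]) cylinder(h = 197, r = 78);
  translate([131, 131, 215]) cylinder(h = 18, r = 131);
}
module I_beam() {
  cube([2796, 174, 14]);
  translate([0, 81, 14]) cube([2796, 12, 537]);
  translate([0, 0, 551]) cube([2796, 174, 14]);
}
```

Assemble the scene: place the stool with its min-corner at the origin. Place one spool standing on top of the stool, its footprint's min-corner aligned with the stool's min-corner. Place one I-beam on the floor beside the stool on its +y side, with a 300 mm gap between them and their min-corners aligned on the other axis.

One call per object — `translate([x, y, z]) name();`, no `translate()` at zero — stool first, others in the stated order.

stool();
translate([0, 0, 387]) spool();
translate([0, 606, 0]) I_beam();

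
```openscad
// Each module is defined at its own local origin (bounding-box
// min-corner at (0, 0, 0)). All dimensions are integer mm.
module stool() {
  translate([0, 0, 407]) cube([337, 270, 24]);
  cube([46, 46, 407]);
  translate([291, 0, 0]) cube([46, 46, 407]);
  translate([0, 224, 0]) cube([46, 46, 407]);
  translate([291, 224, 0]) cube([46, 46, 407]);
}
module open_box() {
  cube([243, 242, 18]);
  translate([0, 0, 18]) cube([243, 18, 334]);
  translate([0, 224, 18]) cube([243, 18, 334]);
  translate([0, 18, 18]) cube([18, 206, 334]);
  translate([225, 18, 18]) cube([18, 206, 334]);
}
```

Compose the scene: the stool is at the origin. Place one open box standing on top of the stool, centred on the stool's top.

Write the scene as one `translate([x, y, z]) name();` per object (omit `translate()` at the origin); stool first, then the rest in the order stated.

stool();
translate([47, 14, 431]) open_box();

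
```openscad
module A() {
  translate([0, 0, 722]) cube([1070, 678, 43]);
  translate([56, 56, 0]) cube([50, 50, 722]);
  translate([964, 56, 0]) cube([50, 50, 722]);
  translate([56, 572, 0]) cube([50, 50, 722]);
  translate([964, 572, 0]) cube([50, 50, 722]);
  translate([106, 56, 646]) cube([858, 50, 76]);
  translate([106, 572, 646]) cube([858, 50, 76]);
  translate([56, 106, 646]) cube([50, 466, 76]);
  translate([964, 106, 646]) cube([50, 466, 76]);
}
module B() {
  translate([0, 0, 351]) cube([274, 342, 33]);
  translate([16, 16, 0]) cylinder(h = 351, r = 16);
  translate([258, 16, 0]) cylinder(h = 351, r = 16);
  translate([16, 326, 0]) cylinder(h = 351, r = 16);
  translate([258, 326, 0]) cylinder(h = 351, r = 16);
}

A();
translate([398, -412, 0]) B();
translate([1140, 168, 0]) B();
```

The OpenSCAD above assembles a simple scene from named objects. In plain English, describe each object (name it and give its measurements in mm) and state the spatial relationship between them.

A is a table with a 1070×678 mm rectangular top, 43 mm thick, top surface at z = 765 mm, supported by four 50×50 mm square legs, each inset 56 mm from the nearest pair of top edges, running from the floor. Four apron rails, 50 mm thick and 76 mm tall, run between adjacent legs with their top edges flush with the underside of the top and their outer faces flush with the legs' outer faces.

B is a simple wooden stool: a rectangular seat 274 mm (x) by 342 mm (y), 33 mm thick, top face at z = 384 mm, on four round legs, each 32 mm in diameter. The legs rest on z = 0, each leg's axis is inset half a diameter from the nearest pair of seat edges (so the leg's bounding box is flush with the corner).

Two stools sit around the table at the −y, +x sides.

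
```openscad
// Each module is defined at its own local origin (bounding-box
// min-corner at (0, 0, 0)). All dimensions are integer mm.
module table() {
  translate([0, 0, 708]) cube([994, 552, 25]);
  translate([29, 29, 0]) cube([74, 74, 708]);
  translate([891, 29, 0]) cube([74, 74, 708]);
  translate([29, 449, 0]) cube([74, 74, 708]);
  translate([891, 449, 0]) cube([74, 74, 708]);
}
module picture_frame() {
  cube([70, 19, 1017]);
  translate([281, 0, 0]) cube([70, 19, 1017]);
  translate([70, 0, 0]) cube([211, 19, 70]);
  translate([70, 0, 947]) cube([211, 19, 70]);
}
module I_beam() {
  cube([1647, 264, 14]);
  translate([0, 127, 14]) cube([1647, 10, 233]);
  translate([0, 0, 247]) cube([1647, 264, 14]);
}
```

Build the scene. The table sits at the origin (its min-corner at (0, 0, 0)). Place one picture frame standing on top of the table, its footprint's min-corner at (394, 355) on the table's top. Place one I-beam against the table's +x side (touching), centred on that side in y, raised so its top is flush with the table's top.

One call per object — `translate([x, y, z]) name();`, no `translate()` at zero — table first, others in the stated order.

table();
translate([394, 355, 733]) picture_frame();
translate([994, 144, 472]) I_beam();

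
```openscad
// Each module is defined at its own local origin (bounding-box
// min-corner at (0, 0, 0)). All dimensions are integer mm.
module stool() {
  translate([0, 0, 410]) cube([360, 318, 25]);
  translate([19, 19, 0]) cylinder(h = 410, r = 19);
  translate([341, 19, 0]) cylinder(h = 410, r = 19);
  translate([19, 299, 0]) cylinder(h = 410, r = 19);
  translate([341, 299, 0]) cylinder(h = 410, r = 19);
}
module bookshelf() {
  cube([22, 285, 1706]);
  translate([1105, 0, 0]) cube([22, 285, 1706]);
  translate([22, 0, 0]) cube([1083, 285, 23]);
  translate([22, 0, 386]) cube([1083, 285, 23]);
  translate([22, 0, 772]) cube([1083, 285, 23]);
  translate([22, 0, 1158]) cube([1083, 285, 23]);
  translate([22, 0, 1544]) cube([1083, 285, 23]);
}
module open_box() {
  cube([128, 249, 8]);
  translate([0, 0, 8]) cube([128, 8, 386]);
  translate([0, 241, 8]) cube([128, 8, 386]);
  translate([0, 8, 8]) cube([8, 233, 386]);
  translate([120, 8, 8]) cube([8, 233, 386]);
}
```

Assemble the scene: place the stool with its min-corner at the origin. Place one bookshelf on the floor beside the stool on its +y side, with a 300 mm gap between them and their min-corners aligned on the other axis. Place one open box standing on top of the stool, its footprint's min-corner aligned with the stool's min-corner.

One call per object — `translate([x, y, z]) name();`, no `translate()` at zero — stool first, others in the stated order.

stool();
translate([0, 618, 0]) bookshelf();
translate([0, 0, 435]) open_box();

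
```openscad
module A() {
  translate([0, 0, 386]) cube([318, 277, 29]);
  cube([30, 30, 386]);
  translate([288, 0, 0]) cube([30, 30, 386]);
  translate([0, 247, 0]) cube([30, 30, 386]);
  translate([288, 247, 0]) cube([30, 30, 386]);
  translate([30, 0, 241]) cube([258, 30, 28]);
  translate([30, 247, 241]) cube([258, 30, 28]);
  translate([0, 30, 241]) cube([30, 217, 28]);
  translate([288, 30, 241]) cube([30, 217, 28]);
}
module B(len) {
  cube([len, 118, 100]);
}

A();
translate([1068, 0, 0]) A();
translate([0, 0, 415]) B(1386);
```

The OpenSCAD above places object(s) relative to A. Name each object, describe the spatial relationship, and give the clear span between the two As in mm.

Second stool starts at x = 1068; first ends at x = 318; clear span = 1068 − 318 = 750 mm.

A is a stool. B is a beam. A beam spans the tops of two stools. The clear span between the two stools is 750 mm.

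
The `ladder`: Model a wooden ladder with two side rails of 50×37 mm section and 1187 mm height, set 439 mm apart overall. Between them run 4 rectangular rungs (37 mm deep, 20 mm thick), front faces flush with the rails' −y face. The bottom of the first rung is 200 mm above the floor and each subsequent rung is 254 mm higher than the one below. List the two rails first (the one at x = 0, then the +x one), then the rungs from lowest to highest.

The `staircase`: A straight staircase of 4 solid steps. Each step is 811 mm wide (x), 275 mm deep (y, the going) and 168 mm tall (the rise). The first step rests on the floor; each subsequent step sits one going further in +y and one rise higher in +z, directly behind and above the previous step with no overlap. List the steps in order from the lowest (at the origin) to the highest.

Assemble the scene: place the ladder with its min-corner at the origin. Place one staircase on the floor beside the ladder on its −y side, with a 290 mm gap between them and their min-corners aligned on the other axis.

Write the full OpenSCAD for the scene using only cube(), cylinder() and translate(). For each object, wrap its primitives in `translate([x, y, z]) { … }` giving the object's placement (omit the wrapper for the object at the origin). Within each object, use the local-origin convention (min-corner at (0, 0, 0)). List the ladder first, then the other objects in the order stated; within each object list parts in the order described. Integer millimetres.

cube([50, 37, 1187]);
translate([389, 0, 0]) cube([50, 37, 1187]);
translate([50, 0, 200]) cube([339, 37, 20]);
translate([50, 0, 454]) cube([339, 37, 20]);
translate([50, 0, 708]) cube([339, 37, 20]);
translate([50, 0, 962]) cube([339, 37, 20]);
translate([0, -1390, 0]) {
  cube([811, 275, 168]);
  translate([0, 275, 168]) cube([811, 275, 168]);
  translate([0, 550, 336]) cube([811, 275, 168]);
  translate([0, 825, 504]) cube([811, 275, 168]);
}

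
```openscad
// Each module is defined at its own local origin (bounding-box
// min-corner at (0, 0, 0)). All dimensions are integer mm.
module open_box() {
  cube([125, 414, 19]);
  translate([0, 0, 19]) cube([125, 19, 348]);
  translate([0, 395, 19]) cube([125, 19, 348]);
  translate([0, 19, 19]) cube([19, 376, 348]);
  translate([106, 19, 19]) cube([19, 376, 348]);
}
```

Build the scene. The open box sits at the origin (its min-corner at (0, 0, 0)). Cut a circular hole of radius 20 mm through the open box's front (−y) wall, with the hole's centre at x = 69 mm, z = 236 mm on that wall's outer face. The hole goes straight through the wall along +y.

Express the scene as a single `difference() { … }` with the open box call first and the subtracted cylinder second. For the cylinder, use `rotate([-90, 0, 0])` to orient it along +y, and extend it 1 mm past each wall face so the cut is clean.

difference() {
  open_box();
  translate([69, -1, 236]) rotate([-90, 0, 0]) cylinder(h = 21, r = 20);
}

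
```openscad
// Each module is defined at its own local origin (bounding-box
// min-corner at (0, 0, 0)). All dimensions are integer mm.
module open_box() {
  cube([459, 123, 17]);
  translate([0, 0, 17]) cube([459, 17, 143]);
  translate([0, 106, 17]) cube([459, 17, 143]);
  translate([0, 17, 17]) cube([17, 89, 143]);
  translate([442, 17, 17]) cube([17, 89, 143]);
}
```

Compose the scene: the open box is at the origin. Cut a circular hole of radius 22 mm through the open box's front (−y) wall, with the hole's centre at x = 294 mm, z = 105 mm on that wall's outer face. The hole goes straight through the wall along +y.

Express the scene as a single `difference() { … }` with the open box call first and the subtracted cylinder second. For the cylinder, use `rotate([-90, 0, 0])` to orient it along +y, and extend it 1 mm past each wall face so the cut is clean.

difference() {
  open_box();
  translate([294, -1, 105]) rotate([-90, 0, 0]) cylinder(h = 19, r = 22);
}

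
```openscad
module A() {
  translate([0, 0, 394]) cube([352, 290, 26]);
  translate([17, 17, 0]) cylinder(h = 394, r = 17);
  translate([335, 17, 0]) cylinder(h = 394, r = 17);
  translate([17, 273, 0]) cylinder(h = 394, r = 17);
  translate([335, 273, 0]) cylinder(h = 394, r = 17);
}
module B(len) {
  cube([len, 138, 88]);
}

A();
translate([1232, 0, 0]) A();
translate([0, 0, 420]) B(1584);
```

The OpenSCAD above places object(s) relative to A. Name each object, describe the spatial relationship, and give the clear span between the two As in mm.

Second stool starts at x = 1232; first ends at x = 352; clear span = 1232 − 352 = 880 mm.

A is a stool. B is a beam. A beam spans the tops of two stools. The clear span between the two stools is 880 mm.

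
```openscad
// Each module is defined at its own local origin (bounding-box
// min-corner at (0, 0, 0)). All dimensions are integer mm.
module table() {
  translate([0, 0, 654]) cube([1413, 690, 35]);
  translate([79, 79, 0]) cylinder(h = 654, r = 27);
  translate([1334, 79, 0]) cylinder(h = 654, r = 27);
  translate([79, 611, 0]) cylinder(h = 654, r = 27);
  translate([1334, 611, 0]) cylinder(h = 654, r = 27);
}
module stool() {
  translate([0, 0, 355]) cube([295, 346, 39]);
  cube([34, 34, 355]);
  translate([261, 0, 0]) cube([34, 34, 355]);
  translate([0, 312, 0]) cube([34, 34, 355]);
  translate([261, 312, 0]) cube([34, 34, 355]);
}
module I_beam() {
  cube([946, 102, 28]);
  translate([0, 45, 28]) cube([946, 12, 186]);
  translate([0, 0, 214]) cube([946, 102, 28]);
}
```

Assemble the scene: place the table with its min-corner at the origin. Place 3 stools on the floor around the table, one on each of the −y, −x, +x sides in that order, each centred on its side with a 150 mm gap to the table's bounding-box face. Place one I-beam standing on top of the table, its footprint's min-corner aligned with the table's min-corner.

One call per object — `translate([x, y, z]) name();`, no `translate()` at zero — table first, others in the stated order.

table();
translate([559, -496, 0]) stool();
translate([-445, 172, 0]) stool();
translate([1563, 172, 0]) stool();
translate([0, 0, 689]) I_beam();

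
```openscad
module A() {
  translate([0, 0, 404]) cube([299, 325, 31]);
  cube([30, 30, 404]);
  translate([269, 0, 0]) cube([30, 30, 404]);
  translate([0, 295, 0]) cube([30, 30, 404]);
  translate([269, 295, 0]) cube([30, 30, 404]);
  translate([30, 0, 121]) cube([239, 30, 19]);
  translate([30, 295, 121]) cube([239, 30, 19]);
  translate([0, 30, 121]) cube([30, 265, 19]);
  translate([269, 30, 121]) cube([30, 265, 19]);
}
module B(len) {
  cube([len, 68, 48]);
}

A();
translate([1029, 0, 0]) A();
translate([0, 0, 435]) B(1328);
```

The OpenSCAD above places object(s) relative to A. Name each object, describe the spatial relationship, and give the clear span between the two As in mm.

A is a stool. B is a beam. A beam spans the tops of two stools. The clear span between the two stools is 730 mm.

Second stool starts at x = 1029; first ends at x = 299; clear span = 1029 − 299 = 730 mm.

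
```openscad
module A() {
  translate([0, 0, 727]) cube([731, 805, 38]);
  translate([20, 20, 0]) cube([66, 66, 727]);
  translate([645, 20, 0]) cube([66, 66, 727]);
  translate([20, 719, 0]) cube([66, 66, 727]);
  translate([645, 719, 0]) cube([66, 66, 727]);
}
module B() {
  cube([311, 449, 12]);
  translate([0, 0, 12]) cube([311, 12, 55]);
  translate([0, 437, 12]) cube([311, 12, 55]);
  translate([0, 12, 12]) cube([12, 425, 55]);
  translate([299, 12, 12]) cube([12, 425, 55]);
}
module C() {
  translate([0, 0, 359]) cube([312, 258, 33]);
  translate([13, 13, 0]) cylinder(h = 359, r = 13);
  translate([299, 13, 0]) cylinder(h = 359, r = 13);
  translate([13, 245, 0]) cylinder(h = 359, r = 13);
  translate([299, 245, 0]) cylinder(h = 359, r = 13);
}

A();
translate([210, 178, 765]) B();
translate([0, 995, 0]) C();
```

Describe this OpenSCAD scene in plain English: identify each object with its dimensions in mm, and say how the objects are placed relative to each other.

A is a table with a 731×805 mm rectangular top, 38 mm thick, top surface at z = 765 mm, supported by four 66×66 mm square legs, each inset 20 mm from the nearest pair of top edges, running from the floor.

B is an open storage box with external size 311×449×67 mm and wall thickness 12 mm (the base is also 12 mm thick). The base covers the whole footprint; the four walls stand on the base, with the y-facing walls full-width and the x-facing walls fitting between their inner faces.

C is a simple wooden stool: a rectangular seat 312 mm (x) by 258 mm (y), 33 mm thick, top face at z = 392 mm, on four round legs, each 26 mm in diameter. The legs rest on z = 0, each leg's axis is inset half a diameter from the nearest pair of seat edges (so the leg's bounding box is flush with the corner).

The open box is on top of the table, centred. The stool is on the floor beside the table on its +y side.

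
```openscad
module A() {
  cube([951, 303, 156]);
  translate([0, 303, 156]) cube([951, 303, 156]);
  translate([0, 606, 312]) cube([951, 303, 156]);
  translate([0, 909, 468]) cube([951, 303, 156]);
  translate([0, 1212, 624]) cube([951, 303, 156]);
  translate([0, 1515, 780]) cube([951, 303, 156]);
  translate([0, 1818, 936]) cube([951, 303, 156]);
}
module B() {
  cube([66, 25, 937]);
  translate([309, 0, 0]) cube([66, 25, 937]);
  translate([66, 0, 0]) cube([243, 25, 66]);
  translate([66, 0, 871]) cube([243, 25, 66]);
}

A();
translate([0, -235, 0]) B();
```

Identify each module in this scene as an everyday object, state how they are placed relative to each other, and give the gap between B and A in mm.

The picture frame's nearest face is 210 mm from the staircase's −y face.

A is a staircase. B is a picture frame. The picture frame is on the floor beside the staircase on its −y side. The gap between the picture frame and the staircase is 210 mm.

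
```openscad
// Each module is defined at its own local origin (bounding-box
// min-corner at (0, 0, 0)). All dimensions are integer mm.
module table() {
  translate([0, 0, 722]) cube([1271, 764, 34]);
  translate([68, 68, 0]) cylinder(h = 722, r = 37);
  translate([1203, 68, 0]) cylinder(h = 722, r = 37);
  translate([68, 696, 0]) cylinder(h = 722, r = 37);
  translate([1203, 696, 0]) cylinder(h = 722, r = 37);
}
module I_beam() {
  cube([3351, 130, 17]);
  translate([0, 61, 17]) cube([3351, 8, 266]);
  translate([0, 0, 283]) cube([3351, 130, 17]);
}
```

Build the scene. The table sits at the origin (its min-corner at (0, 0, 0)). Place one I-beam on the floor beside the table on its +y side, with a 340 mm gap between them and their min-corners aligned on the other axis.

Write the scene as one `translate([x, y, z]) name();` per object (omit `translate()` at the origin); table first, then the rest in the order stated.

table();
translate([0, 1104, 0]) I_beam();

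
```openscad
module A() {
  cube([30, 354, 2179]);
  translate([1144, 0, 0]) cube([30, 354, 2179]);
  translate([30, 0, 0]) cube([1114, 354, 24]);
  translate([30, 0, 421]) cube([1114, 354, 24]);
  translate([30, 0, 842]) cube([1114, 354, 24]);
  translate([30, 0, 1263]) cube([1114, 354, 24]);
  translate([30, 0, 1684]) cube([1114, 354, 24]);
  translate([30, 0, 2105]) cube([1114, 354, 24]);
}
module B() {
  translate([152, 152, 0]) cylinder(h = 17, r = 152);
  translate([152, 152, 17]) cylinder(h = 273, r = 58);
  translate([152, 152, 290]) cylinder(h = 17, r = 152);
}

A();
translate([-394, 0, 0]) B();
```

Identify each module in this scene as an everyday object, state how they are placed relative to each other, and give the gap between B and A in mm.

A is a bookshelf. B is a spool. The spool is on the floor beside the bookshelf on its −x side. The gap between the spool and the bookshelf is 90 mm.

The spool's nearest face is 90 mm from the bookshelf's −x face.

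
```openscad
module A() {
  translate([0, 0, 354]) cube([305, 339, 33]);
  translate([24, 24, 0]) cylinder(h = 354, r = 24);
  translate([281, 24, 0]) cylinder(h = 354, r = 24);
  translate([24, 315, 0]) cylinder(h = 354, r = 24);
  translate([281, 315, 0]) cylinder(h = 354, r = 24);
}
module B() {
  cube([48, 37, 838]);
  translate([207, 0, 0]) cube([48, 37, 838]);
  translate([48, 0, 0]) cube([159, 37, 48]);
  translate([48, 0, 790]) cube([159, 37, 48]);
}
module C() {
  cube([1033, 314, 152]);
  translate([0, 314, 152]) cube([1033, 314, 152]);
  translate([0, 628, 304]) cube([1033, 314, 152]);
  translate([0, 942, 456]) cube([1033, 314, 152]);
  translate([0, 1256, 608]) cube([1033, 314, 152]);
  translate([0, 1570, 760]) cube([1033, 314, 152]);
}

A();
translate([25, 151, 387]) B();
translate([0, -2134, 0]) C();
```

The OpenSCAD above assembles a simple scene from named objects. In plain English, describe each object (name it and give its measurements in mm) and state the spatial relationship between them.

A is a four-legged stool. The seat is 305×339 mm, 33 mm thick, top at z = 387 mm. It stands on four round legs, each 48 mm in diameter, from z = 0 to the seat underside, each leg's axis is inset half a diameter from the nearest pair of seat edges (so the leg's bounding box is flush with the corner).

B is a picture frame with a 159×742 mm rectangular opening (x by z) and a uniform 48 mm border on every side. Frame depth is 37 mm along y. It is built from two vertical stiles running the full outside height and two horizontal rails spanning the gap between the stiles.

C is a run of 6 identical solid stair steps. Each tread is 1033×314 mm and each step block is 152 mm high. Step 1 rests on the floor; step k is offset from step 1 by (k−1)×314 mm in y and (k−1)×152 mm in z.

The picture frame is on top of the stool, centred. The staircase is on the floor beside the stool on its −y side.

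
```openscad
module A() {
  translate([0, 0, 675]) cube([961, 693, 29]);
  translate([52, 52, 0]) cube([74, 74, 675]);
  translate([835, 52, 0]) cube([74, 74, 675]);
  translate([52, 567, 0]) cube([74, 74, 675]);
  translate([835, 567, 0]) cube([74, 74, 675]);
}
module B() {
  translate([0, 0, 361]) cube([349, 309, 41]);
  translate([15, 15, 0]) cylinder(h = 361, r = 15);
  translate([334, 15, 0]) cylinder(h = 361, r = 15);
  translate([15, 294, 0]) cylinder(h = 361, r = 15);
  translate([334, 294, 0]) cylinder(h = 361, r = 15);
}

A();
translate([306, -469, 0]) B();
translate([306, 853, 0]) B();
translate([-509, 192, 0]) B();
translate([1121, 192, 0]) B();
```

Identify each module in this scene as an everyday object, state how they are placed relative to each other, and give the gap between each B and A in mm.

Each stool's nearest face is 160 mm from the table's bounding box.

A is a table. B is a stool. Four stools sit around the table at the −y, +y, −x, +x sides. The gap between each stool and the table is 160 mm.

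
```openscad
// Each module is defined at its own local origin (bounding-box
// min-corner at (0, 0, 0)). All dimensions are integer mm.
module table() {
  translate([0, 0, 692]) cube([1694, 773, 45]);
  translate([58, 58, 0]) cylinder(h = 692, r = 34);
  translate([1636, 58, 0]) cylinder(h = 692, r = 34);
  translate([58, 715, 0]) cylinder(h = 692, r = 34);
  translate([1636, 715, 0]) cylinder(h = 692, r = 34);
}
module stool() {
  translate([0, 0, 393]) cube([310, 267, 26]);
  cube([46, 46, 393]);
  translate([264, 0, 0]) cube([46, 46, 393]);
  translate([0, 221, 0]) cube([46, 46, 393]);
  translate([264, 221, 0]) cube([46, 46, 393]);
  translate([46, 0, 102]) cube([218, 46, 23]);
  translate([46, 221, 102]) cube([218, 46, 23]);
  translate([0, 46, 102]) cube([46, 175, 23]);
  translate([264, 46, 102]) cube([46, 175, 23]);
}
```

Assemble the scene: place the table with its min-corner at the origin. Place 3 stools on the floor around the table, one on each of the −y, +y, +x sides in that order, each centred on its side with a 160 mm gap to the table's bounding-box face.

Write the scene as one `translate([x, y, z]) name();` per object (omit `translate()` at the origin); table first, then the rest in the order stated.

table();
translate([692, -427, 0]) stool();
translate([692, 933, 0]) stool();
translate([1854, 253, 0]) stool();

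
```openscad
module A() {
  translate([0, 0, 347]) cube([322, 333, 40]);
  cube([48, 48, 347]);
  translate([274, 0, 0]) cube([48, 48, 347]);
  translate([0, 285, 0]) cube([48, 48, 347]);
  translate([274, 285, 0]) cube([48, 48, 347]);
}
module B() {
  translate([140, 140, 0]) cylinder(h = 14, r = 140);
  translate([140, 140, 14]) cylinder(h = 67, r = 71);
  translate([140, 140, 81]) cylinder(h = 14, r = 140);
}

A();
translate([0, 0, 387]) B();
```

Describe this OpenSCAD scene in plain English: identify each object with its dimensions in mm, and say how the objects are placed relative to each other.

A is a simple wooden stool: a rectangular seat 322 mm (x) by 333 mm (y), 40 mm thick, top face at z = 387 mm, on four square legs, each 48×48 mm in cross-section. The legs rest on z = 0, each flush with a corner of the seat.

B is a spool: two coaxial disc flanges of radius 140 mm and thickness 14 mm, joined by a core cylinder of radius 71 mm and height 67 mm. The lower flange rests on z = 0 and the three cylinders share a vertical axis.

The spool is on top of the stool.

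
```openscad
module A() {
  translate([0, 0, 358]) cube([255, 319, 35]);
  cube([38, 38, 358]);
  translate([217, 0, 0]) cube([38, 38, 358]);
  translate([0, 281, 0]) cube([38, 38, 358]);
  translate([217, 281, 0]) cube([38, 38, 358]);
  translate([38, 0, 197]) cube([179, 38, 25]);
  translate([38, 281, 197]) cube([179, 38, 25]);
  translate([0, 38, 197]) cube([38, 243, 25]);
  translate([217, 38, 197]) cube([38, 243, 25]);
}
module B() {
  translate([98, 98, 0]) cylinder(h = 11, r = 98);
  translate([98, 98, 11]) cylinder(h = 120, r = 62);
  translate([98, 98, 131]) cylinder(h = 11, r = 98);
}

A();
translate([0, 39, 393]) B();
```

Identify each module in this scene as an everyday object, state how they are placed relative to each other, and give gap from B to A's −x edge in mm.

The spool's min-x is at 0; the stool's min-x is 0; gap = 0 mm.

A is a stool. B is a spool. The spool is on top of the stool. The gap from the spool to the stool's −x edge is 0 mm.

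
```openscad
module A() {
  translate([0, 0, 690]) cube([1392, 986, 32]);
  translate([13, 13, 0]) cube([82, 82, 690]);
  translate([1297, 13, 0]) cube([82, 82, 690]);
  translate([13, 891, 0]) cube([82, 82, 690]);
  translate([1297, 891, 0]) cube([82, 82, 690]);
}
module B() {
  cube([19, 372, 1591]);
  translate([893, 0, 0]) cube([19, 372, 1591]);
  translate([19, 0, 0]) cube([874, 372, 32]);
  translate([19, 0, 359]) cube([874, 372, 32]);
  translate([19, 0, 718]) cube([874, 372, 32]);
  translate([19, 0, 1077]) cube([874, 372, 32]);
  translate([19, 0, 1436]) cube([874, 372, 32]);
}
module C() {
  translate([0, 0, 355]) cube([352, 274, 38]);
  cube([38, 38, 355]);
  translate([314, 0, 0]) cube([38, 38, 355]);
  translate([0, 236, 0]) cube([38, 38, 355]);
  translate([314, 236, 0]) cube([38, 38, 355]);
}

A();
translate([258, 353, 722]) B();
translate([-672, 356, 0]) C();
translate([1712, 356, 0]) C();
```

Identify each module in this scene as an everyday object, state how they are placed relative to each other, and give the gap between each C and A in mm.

Each stool's nearest face is 320 mm from the table's bounding box.

A is a table. B is a bookshelf. C is a stool. The bookshelf is on top of the table. Two stools sit around the table at the −x, +x sides. The gap between each stool and the table is 320 mm.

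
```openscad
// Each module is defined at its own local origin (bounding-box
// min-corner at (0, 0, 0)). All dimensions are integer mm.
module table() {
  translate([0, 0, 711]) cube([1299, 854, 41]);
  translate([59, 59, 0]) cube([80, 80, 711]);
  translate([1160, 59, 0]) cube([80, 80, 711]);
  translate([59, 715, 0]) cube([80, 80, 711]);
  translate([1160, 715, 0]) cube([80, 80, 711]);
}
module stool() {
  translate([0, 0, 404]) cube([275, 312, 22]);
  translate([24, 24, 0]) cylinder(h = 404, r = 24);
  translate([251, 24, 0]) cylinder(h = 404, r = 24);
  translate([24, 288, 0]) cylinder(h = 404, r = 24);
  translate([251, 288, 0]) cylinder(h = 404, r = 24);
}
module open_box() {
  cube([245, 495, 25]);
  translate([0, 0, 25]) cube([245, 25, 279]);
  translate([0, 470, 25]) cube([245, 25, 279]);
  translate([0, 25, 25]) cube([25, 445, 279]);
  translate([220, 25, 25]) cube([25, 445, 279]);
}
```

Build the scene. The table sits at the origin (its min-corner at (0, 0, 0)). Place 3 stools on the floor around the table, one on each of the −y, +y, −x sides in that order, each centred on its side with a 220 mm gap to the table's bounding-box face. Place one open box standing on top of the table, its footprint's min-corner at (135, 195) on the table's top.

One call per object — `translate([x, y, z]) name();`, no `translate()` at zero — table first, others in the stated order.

table();
translate([512, -532, 0]) stool();
translate([512, 1074, 0]) stool();
translate([-495, 271, 0]) stool();
translate([135, 195, 752]) open_box();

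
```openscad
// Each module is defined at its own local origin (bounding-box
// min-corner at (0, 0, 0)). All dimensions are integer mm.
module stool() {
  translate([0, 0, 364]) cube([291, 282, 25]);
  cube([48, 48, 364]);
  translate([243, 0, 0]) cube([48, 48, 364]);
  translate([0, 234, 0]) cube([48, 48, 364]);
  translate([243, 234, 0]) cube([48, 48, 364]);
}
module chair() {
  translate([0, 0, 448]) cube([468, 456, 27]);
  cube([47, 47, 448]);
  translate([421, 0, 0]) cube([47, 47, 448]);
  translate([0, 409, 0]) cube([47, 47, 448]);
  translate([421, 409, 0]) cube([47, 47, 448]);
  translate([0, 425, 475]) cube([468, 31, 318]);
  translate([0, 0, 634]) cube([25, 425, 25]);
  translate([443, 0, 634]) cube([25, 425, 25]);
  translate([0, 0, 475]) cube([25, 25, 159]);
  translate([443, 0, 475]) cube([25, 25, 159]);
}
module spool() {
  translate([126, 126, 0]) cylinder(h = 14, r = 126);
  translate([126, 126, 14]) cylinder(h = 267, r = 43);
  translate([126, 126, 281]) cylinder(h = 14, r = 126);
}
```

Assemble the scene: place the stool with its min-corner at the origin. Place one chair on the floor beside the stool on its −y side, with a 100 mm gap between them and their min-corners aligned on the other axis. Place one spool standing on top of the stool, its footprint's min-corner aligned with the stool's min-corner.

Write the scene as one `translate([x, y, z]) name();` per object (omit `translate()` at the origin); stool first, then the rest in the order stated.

stool();
translate([0, -556, 0]) chair();
translate([0, 0, 389]) spool();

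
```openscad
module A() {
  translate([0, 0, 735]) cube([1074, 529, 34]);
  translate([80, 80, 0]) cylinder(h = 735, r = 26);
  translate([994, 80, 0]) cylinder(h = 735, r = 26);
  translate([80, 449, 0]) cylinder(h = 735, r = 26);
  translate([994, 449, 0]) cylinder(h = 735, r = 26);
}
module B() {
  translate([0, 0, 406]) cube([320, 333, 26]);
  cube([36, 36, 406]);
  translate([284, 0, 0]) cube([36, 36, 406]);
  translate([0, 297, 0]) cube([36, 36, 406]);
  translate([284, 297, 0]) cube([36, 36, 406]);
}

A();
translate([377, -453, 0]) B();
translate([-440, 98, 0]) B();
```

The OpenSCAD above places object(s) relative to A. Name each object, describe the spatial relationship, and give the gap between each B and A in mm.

A is a table. B is a stool. Two stools sit around the table at the −y, −x sides. The gap between each stool and the table is 120 mm.

Each stool's nearest face is 120 mm from the table's bounding box.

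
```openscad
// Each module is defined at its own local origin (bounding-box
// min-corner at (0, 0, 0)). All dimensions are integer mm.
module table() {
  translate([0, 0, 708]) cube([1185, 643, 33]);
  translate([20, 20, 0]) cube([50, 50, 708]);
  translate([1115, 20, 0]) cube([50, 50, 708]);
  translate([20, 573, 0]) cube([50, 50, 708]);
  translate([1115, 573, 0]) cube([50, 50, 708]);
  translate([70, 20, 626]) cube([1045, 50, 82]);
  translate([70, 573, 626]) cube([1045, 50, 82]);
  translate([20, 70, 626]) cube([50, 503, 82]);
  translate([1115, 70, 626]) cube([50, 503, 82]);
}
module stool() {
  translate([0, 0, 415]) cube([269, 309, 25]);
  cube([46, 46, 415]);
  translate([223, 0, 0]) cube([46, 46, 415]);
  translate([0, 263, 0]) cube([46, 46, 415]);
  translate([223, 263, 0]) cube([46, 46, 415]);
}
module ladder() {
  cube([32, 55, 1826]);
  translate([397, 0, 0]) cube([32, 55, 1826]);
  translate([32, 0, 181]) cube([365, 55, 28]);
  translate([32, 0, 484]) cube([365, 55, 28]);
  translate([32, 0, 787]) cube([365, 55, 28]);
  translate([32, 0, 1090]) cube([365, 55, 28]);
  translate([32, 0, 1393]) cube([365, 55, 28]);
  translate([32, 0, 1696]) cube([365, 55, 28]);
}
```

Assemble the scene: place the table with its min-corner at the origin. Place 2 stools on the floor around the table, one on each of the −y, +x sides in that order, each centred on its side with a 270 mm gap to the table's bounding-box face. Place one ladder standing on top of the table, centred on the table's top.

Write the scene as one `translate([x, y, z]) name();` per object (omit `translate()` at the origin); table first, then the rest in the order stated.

table();
translate([458, -579, 0]) stool();
translate([1455, 167, 0]) stool();
translate([378, 294, 741]) ladder();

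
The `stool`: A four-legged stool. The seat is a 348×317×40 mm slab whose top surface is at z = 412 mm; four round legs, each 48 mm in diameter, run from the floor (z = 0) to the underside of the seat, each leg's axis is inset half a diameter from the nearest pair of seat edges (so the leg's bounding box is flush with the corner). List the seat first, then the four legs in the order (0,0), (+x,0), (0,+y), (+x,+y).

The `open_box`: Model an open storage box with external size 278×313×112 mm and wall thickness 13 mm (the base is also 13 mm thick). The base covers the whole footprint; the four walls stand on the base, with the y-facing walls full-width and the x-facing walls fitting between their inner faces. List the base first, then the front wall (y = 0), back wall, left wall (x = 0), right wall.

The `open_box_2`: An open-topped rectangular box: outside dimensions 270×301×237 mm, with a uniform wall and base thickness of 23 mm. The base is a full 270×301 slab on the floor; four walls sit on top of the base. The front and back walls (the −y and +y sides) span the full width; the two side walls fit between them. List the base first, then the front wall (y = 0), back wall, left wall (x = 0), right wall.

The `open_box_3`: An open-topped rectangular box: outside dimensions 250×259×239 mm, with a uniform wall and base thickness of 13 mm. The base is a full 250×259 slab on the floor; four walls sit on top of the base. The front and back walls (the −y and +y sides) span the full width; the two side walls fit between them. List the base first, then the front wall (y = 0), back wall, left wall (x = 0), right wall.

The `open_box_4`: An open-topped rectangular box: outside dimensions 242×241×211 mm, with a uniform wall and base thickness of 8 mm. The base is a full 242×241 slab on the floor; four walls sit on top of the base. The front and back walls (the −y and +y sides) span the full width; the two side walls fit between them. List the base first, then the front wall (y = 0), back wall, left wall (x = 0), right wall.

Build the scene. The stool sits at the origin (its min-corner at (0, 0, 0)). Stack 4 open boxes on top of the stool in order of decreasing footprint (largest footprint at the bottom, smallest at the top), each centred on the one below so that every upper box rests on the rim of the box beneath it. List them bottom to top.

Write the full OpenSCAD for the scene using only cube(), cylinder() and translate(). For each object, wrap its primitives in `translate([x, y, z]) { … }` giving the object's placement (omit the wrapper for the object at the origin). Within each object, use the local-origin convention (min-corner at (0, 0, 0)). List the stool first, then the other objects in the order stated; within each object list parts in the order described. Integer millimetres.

translate([0, 0, 372]) cube([348, 317, 40]);
translate([24, 24, 0]) cylinder(h = 372, r = 24);
translate([324, 24, 0]) cylinder(h = 372, r = 24);
translate([24, 293, 0]) cylinder(h = 372, r = 24);
translate([324, 293, 0]) cylinder(h = 372, r = 24);
translate([35, 2, 412]) {
  cube([278, 313, 13]);
  translate([0, 0, 13]) cube([278, 13, 99]);
  translate([0, 300, 13]) cube([278, 13, 99]);
  translate([0, 13, 13]) cube([13, 287, 99]);
  translate([265, 13, 13]) cube([13, 287, 99]);
}
translate([39, 8, 524]) {
  cube([270, 301, 23]);
  translate([0, 0, 23]) cube([270, 23, 214]);
  translate([0, 278, 23]) cube([270, 23, 214]);
  translate([0, 23, 23]) cube([23, 255, 214]);
  translate([247, 23, 23]) cube([23, 255, 214]);
}
translate([49, 29, 761]) {
  cube([250, 259, 13]);
  translate([0, 0, 13]) cube([250, 13, 226]);
  translate([0, 246, 13]) cube([250, 13, 226]);
  translate([0, 13, 13]) cube([13, 233, 226]);
  translate([237, 13, 13]) cube([13, 233, 226]);
}
translate([53, 38, 1000]) {
  cube([242, 241, 8]);
  translate([0, 0, 8]) cube([242, 8, 203]);
  translate([0, 233, 8]) cube([242, 8, 203]);
  translate([0, 8, 8]) cube([8, 225, 203]);
  translate([234, 8, 8]) cube([8, 225, 203]);
}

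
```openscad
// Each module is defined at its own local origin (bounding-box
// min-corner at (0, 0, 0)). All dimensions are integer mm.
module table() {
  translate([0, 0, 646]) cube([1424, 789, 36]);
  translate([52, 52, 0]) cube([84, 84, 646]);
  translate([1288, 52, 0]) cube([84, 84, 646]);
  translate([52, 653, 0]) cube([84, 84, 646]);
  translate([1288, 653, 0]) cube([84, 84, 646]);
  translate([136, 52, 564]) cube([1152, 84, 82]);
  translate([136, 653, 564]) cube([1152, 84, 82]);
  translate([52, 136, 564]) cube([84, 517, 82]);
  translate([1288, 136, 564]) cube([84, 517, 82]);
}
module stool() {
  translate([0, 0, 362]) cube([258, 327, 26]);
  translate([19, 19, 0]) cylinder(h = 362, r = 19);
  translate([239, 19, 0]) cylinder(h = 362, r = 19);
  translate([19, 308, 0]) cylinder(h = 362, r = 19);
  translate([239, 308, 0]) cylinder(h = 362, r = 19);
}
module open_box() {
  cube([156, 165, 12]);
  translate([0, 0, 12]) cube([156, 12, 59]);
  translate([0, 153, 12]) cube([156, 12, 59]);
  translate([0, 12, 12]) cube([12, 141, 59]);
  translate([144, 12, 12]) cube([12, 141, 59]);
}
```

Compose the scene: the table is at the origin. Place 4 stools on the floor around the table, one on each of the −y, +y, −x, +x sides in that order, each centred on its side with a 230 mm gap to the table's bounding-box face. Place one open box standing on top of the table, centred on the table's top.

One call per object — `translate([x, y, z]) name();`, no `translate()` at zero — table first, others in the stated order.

table();
translate([583, -557, 0]) stool();
translate([583, 1019, 0]) stool();
translate([-488, 231, 0]) stool();
translate([1654, 231, 0]) stool();
translate([634, 312, 682]) open_box();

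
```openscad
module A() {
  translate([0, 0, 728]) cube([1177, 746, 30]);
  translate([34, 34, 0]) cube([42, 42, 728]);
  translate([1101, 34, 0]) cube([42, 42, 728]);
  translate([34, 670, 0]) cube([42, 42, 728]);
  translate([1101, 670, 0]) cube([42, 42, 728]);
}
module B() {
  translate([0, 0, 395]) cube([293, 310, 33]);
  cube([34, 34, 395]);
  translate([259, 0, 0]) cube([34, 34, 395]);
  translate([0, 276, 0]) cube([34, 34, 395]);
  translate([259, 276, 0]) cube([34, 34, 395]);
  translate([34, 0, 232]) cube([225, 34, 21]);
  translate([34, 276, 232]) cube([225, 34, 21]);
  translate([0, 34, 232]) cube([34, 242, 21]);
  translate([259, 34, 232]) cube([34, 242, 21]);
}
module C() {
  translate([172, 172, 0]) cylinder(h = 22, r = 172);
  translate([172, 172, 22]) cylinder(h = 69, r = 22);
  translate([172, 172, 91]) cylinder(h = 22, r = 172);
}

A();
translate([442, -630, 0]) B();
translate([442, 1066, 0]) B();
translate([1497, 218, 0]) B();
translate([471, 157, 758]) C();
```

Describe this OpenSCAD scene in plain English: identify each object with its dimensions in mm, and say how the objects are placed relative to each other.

A is a rectangular dining table. The top is 1177×746×30 mm with its upper surface at z = 758 mm. It stands on four 42×42 mm square legs, each inset 34 mm from the nearest pair of top edges, running from the floor to the underside of the top.

B is a four-legged stool. The seat is a 293×310×33 mm slab whose top surface is at z = 428 mm; four square legs, each 34×34 mm in cross-section, run from the floor (z = 0) to the underside of the seat, each flush with a corner of the seat. Four stretchers, 34 mm wide and 21 mm tall, connect adjacent legs with their undersides at z = 232 mm, each running between the inner faces of the legs it joins and aligned with the legs' outer faces on the other axis.

C is a spool: two coaxial disc flanges of radius 172 mm and thickness 22 mm, joined by a core cylinder of radius 22 mm and height 69 mm. The lower flange rests on z = 0 and the three cylinders share a vertical axis.

Three stools sit around the table at the −y, +y, +x sides. The spool is on top of the table.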